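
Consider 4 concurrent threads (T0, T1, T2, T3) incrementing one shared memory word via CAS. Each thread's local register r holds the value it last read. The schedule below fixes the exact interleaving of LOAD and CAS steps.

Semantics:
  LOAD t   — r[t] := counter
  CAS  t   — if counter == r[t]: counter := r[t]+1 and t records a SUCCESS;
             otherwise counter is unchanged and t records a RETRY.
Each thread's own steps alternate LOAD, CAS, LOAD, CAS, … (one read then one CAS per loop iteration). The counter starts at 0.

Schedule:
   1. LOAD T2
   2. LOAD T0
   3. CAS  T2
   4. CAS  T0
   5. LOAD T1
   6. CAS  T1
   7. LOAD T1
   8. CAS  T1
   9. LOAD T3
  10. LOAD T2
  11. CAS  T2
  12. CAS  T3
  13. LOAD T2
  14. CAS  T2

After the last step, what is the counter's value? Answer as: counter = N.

counter = 5

step 1: T2 LOAD ⇒ load; ctr=0 reg=0
step 2: T0 LOAD ⇒ load; ctr=0 reg=0
step 3: T2 CAS ⇒ ok; ctr=1 reg=0
step 4: T0 CAS ⇒ retry; ctr=1 reg=0
step 5: T1 LOAD ⇒ load; ctr=1 reg=1
step 6: T1 CAS ⇒ ok; ctr=2 reg=1
step 7: T1 LOAD ⇒ load; ctr=2 reg=2
step 8: T1 CAS ⇒ ok; ctr=3 reg=2
step 9: T3 LOAD ⇒ load; ctr=3 reg=3
step 10: T2 LOAD ⇒ load; ctr=3 reg=3
step 11: T2 CAS ⇒ ok; ctr=4 reg=3
step 12: T3 CAS ⇒ retry; ctr=4 reg=3
step 13: T2 LOAD ⇒ load; ctr=4 reg=4
step 14: T2 CAS ⇒ ok; ctr=5 reg=4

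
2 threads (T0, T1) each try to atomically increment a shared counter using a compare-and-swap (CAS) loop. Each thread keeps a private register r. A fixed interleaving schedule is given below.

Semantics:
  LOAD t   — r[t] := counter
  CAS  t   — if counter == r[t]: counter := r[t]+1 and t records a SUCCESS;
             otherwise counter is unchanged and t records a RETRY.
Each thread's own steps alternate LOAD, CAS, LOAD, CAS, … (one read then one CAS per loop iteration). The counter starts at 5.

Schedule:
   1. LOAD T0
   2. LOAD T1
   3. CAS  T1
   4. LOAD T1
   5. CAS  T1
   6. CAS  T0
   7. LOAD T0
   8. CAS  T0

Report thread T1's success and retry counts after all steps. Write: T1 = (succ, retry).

[1] T0.load  rd  (counter 5, T0.r 5)
[2] T1.load  rd  (counter 5, T1.r 5)
[3] T1.cas  hit  (counter 6, T1.r 5)
[4] T1.load  rd  (counter 6, T1.r 6)
[5] T1.cas  hit  (counter 7, T1.r 6)
[6] T0.cas  miss  (counter 7, T0.r 5)
[7] T0.load  rd  (counter 7, T0.r 7)
[8] T0.cas  hit  (counter 8, T0.r 7)

T1 = (2, 0)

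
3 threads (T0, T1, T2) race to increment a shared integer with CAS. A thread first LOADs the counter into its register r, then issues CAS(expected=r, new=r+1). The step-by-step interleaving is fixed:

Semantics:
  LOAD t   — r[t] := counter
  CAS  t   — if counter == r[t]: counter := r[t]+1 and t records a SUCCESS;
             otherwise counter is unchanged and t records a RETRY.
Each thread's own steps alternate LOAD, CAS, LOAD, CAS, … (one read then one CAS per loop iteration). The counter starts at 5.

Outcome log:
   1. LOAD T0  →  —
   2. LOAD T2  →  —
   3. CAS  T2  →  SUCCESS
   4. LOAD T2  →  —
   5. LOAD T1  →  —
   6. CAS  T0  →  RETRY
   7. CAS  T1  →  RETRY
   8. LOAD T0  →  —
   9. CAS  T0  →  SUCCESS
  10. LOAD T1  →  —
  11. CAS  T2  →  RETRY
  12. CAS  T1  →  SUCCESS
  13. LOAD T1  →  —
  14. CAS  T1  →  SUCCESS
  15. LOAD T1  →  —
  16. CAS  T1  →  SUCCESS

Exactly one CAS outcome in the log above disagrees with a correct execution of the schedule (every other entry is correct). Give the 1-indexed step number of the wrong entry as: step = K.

step = 7

Correct run:
#1 T0 reads 5
#2 T2 reads 5
#3 T2 CAS(5→6) writes; counter now 6
#4 T2 reads 6
#5 T1 reads 6
#6 T0 CAS(5→6) fails; counter now 6
#7 T1 CAS(6→7) writes; counter now 7
#8 T0 reads 7
#9 T0 CAS(7→8) writes; counter now 8
#10 T1 reads 8
#11 T2 CAS(6→7) fails; counter now 8
#12 T1 CAS(8→9) writes; counter now 9
#13 T1 reads 9
#14 T1 CAS(9→10) writes; counter now 10
#15 T1 reads 10
#16 T1 CAS(10→11) writes; counter now 11
Mismatch at 7.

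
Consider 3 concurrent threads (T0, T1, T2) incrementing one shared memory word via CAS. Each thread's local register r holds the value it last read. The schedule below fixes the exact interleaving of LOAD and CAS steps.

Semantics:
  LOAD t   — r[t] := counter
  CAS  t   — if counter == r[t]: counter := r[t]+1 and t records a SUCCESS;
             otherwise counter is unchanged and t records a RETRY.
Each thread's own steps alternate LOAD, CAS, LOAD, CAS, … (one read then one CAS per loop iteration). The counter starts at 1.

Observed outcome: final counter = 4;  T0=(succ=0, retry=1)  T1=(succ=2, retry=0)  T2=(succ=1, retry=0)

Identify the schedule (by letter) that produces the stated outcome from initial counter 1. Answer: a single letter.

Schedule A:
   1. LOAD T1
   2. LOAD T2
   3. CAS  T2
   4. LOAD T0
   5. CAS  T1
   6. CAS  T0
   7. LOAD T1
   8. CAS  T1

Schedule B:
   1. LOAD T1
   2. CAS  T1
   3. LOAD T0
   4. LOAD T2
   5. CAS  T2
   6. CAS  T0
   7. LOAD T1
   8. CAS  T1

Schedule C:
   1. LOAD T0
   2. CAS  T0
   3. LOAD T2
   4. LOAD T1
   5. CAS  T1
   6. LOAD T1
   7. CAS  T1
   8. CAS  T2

Run B:
[1] T1.load  rd  (counter 1, T1.r 1)
[2] T1.cas  hit  (counter 2, T1.r 1)
[3] T0.load  rd  (counter 2, T0.r 2)
[4] T2.load  rd  (counter 2, T2.r 2)
[5] T2.cas  hit  (counter 3, T2.r 2)
[6] T0.cas  miss  (counter 3, T0.r 2)
[7] T1.load  rd  (counter 3, T1.r 3)
[8] T1.cas  hit  (counter 4, T1.r 3)

B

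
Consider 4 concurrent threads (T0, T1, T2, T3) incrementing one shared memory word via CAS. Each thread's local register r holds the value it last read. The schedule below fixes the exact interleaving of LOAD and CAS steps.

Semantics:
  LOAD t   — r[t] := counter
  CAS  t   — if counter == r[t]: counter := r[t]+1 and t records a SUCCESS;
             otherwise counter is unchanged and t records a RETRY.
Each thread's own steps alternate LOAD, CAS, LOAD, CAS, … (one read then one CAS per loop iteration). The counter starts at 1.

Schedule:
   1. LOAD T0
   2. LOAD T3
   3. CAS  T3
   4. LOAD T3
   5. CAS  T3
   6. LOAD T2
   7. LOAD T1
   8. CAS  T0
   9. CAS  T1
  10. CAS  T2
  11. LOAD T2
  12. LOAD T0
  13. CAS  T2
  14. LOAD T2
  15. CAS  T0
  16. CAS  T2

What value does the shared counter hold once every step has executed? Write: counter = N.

[1] T0.load  rd  (counter 1, T0.r 1)
[2] T3.load  rd  (counter 1, T3.r 1)
[3] T3.cas  hit  (counter 2, T3.r 1)
[4] T3.load  rd  (counter 2, T3.r 2)
[5] T3.cas  hit  (counter 3, T3.r 2)
[6] T2.load  rd  (counter 3, T2.r 3)
[7] T1.load  rd  (counter 3, T1.r 3)
[8] T0.cas  miss  (counter 3, T0.r 1)
[9] T1.cas  hit  (counter 4, T1.r 3)
[10] T2.cas  miss  (counter 4, T2.r 3)
[11] T2.load  rd  (counter 4, T2.r 4)
[12] T0.load  rd  (counter 4, T0.r 4)
[13] T2.cas  hit  (counter 5, T2.r 4)
[14] T2.load  rd  (counter 5, T2.r 5)
[15] T0.cas  miss  (counter 5, T0.r 4)
[16] T2.cas  hit  (counter 6, T2.r 5)

counter = 6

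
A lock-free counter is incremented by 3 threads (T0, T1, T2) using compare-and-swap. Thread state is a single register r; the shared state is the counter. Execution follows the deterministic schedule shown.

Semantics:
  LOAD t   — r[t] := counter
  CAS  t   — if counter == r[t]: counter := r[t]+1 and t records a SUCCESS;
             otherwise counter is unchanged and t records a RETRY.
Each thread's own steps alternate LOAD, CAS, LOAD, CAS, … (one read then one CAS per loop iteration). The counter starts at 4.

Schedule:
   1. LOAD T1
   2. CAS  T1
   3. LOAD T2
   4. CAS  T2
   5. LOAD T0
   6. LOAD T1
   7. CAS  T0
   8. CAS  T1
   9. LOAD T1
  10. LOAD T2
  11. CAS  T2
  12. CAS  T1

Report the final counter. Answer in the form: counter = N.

   1) LOAD T1:  M=4  r_T1=4
   2) CAS  T1:  M=5  r_T1=4 ✓
   3) LOAD T2:  M=5  r_T2=5
   4) CAS  T2:  M=6  r_T2=5 ✓
   5) LOAD T0:  M=6  r_T0=6
   6) LOAD T1:  M=6  r_T1=6
   7) CAS  T0:  M=7  r_T0=6 ✓
   8) CAS  T1:  M=7  r_T1=6 ✗
   9) LOAD T1:  M=7  r_T1=7
  10) LOAD T2:  M=7  r_T2=7
  11) CAS  T2:  M=8  r_T2=7 ✓
  12) CAS  T1:  M=8  r_T1=7 ✗

counter = 8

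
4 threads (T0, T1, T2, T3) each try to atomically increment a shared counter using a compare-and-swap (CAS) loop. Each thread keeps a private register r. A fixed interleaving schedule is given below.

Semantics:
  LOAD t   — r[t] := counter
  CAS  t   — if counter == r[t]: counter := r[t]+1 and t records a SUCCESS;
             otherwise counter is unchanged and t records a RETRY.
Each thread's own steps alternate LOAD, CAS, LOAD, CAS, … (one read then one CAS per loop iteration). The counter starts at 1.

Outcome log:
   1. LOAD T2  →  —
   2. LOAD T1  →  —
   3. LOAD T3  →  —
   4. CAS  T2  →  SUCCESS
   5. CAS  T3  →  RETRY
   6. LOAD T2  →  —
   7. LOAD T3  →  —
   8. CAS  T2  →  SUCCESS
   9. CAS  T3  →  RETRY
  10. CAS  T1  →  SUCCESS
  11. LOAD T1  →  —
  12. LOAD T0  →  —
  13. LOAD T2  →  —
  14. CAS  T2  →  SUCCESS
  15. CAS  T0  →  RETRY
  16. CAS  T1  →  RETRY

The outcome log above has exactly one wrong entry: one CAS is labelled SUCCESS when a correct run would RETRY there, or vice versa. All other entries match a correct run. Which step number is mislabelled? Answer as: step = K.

Re-executing:
[1] T2.load  rd  (counter 1, T2.r 1)
[2] T1.load  rd  (counter 1, T1.r 1)
[3] T3.load  rd  (counter 1, T3.r 1)
[4] T2.cas  hit  (counter 2, T2.r 1)
[5] T3.cas  miss  (counter 2, T3.r 1)
[6] T2.load  rd  (counter 2, T2.r 2)
[7] T3.load  rd  (counter 2, T3.r 2)
[8] T2.cas  hit  (counter 3, T2.r 2)
[9] T3.cas  miss  (counter 3, T3.r 2)
[10] T1.cas  miss  (counter 3, T1.r 1)
[11] T1.load  rd  (counter 3, T1.r 3)
[12] T0.load  rd  (counter 3, T0.r 3)
[13] T2.load  rd  (counter 3, T2.r 3)
[14] T2.cas  hit  (counter 4, T2.r 3)
[15] T0.cas  miss  (counter 4, T0.r 3)
[16] T1.cas  miss  (counter 4, T1.r 3)
Mismatch at 10.

step = 10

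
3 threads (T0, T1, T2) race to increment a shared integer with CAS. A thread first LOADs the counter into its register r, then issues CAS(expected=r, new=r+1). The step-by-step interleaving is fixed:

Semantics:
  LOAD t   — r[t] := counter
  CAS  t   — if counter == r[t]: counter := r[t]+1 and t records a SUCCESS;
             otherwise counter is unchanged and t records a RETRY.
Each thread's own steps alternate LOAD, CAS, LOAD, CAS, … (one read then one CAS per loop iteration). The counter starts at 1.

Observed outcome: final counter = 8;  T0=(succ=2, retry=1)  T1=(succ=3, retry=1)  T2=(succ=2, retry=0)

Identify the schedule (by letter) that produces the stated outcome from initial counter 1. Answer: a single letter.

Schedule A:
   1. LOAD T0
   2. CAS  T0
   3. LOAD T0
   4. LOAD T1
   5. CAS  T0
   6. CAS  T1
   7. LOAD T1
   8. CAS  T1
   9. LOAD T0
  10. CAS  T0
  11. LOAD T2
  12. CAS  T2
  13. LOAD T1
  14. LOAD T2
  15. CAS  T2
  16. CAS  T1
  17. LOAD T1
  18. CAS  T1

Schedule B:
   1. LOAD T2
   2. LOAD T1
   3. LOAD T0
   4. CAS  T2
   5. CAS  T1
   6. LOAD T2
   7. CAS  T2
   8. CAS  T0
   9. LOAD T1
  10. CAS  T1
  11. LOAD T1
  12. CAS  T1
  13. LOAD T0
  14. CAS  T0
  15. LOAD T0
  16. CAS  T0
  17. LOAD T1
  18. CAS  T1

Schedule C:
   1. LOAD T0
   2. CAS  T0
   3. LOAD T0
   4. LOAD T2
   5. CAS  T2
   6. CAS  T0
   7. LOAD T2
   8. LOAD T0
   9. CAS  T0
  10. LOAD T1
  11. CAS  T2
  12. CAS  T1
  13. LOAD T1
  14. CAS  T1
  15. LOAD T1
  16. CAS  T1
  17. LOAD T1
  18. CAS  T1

B

Simulating candidate B:
T2 LOAD — after: cnt=1, r=1 — load
T1 LOAD — after: cnt=1, r=1 — load
T0 LOAD — after: cnt=1, r=1 — load
T2 CAS — after: cnt=2, r=1 — ok
T1 CAS — after: cnt=2, r=1 — retry
T2 LOAD — after: cnt=2, r=2 — load
T2 CAS — after: cnt=3, r=2 — ok
T0 CAS — after: cnt=3, r=1 — retry
T1 LOAD — after: cnt=3, r=3 — load
T1 CAS — after: cnt=4, r=3 — ok
T1 LOAD — after: cnt=4, r=4 — load
T1 CAS — after: cnt=5, r=4 — ok
T0 LOAD — after: cnt=5, r=5 — load
T0 CAS — after: cnt=6, r=5 — ok
T0 LOAD — after: cnt=6, r=6 — load
T0 CAS — after: cnt=7, r=6 — ok
T1 LOAD — after: cnt=7, r=7 — load
T1 CAS — after: cnt=8, r=7 — ok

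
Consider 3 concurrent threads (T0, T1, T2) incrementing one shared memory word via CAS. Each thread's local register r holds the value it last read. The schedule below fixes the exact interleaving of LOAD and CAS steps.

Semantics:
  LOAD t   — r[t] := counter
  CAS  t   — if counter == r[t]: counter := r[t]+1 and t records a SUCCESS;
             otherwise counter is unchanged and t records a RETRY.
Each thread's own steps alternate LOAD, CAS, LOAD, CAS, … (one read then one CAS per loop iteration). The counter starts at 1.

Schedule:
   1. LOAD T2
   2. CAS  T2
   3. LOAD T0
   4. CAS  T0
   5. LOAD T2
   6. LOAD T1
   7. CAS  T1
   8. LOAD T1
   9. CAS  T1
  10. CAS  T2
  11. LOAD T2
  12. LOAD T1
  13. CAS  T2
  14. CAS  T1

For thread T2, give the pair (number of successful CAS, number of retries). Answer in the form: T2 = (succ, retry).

   1) LOAD T2:  M=1  r_T2=1
   2) CAS  T2:  M=2  r_T2=1 ✓
   3) LOAD T0:  M=2  r_T0=2
   4) CAS  T0:  M=3  r_T0=2 ✓
   5) LOAD T2:  M=3  r_T2=3
   6) LOAD T1:  M=3  r_T1=3
   7) CAS  T1:  M=4  r_T1=3 ✓
   8) LOAD T1:  M=4  r_T1=4
   9) CAS  T1:  M=5  r_T1=4 ✓
  10) CAS  T2:  M=5  r_T2=3 ✗
  11) LOAD T2:  M=5  r_T2=5
  12) LOAD T1:  M=5  r_T1=5
  13) CAS  T2:  M=6  r_T2=5 ✓
  14) CAS  T1:  M=6  r_T1=5 ✗

T2 = (2, 1)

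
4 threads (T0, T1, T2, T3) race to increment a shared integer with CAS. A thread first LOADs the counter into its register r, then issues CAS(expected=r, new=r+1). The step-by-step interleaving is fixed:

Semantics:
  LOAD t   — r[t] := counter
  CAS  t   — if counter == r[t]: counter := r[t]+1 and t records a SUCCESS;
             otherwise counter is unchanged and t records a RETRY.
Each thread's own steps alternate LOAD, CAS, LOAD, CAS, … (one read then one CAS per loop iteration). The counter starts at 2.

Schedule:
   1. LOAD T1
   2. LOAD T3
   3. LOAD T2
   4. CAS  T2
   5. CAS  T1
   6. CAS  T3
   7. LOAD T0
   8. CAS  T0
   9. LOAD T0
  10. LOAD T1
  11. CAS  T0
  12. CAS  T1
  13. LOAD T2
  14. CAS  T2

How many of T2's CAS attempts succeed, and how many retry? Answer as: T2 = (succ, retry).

[1] T1.load  rd  (counter 2, T1.r 2)
[2] T3.load  rd  (counter 2, T3.r 2)
[3] T2.load  rd  (counter 2, T2.r 2)
[4] T2.cas  hit  (counter 3, T2.r 2)
[5] T1.cas  miss  (counter 3, T1.r 2)
[6] T3.cas  miss  (counter 3, T3.r 2)
[7] T0.load  rd  (counter 3, T0.r 3)
[8] T0.cas  hit  (counter 4, T0.r 3)
[9] T0.load  rd  (counter 4, T0.r 4)
[10] T1.load  rd  (counter 4, T1.r 4)
[11] T0.cas  hit  (counter 5, T0.r 4)
[12] T1.cas  miss  (counter 5, T1.r 4)
[13] T2.load  rd  (counter 5, T2.r 5)
[14] T2.cas  hit  (counter 6, T2.r 5)

T2 = (2, 0)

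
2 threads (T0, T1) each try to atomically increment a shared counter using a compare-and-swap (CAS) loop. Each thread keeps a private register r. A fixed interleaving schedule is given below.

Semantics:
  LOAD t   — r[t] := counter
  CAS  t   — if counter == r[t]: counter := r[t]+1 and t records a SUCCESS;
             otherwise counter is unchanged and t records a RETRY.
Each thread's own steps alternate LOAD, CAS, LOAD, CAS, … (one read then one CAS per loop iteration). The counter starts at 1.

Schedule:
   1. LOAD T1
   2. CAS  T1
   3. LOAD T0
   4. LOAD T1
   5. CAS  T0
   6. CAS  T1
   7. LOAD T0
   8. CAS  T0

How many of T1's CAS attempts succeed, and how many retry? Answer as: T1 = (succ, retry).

step 1: T1 LOAD ⇒ load; ctr=1 reg=1
step 2: T1 CAS ⇒ ok; ctr=2 reg=1
step 3: T0 LOAD ⇒ load; ctr=2 reg=2
step 4: T1 LOAD ⇒ load; ctr=2 reg=2
step 5: T0 CAS ⇒ ok; ctr=3 reg=2
step 6: T1 CAS ⇒ retry; ctr=3 reg=2
step 7: T0 LOAD ⇒ load; ctr=3 reg=3
step 8: T0 CAS ⇒ ok; ctr=4 reg=3

T1 = (1, 1)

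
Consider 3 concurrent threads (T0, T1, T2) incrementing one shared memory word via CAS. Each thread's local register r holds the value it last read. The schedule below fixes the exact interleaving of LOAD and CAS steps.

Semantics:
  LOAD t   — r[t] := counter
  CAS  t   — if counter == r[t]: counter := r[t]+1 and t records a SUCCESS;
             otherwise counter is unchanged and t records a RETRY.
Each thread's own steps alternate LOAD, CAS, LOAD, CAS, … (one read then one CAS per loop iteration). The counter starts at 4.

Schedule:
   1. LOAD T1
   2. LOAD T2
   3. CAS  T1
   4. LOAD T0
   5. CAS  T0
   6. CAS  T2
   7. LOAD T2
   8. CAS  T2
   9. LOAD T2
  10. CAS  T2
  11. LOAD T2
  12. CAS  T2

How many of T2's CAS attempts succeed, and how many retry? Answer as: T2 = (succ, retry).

T1 LOAD — after: cnt=4, r=4 — load
T2 LOAD — after: cnt=4, r=4 — load
T1 CAS — after: cnt=5, r=4 — ok
T0 LOAD — after: cnt=5, r=5 — load
T0 CAS — after: cnt=6, r=5 — ok
T2 CAS — after: cnt=6, r=4 — retry
T2 LOAD — after: cnt=6, r=6 — load
T2 CAS — after: cnt=7, r=6 — ok
T2 LOAD — after: cnt=7, r=7 — load
T2 CAS — after: cnt=8, r=7 — ok
T2 LOAD — after: cnt=8, r=8 — load
T2 CAS — after: cnt=9, r=8 — ok

T2 = (3, 1)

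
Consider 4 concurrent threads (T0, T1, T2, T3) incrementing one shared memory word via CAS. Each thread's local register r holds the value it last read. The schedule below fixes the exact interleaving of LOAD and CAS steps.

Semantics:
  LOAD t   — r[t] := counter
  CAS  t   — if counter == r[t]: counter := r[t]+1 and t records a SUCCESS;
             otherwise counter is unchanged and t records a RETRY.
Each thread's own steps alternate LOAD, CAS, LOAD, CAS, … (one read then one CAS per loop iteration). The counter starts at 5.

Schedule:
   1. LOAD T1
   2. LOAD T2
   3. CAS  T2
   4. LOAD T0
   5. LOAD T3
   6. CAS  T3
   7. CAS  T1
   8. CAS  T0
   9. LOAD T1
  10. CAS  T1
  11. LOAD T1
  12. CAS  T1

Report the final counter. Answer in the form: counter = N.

counter = 9

#1 T1 reads 5
#2 T2 reads 5
#3 T2 CAS(5→6) writes; counter now 6
#4 T0 reads 6
#5 T3 reads 6
#6 T3 CAS(6→7) writes; counter now 7
#7 T1 CAS(5→6) fails; counter now 7
#8 T0 CAS(6→7) fails; counter now 7
#9 T1 reads 7
#10 T1 CAS(7→8) writes; counter now 8
#11 T1 reads 8
#12 T1 CAS(8→9) writes; counter now 9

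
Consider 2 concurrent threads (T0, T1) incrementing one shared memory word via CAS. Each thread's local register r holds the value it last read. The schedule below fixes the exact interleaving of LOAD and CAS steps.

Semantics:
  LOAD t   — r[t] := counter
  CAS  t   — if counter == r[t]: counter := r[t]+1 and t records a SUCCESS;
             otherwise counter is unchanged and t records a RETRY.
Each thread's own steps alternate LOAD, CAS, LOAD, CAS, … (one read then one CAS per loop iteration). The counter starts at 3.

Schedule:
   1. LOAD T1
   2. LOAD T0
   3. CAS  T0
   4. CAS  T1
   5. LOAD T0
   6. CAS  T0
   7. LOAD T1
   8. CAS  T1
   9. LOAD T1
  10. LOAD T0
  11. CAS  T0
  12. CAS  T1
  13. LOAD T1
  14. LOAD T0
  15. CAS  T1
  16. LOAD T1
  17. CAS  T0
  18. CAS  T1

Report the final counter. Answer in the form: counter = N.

T1 LOAD — after: cnt=3, r=3 — load
T0 LOAD — after: cnt=3, r=3 — load
T0 CAS — after: cnt=4, r=3 — ok
T1 CAS — after: cnt=4, r=3 — retry
T0 LOAD — after: cnt=4, r=4 — load
T0 CAS — after: cnt=5, r=4 — ok
T1 LOAD — after: cnt=5, r=5 — load
T1 CAS — after: cnt=6, r=5 — ok
T1 LOAD — after: cnt=6, r=6 — load
T0 LOAD — after: cnt=6, r=6 — load
T0 CAS — after: cnt=7, r=6 — ok
T1 CAS — after: cnt=7, r=6 — retry
T1 LOAD — after: cnt=7, r=7 — load
T0 LOAD — after: cnt=7, r=7 — load
T1 CAS — after: cnt=8, r=7 — ok
T1 LOAD — after: cnt=8, r=8 — load
T0 CAS — after: cnt=8, r=7 — retry
T1 CAS — after: cnt=9, r=8 — ok

counter = 9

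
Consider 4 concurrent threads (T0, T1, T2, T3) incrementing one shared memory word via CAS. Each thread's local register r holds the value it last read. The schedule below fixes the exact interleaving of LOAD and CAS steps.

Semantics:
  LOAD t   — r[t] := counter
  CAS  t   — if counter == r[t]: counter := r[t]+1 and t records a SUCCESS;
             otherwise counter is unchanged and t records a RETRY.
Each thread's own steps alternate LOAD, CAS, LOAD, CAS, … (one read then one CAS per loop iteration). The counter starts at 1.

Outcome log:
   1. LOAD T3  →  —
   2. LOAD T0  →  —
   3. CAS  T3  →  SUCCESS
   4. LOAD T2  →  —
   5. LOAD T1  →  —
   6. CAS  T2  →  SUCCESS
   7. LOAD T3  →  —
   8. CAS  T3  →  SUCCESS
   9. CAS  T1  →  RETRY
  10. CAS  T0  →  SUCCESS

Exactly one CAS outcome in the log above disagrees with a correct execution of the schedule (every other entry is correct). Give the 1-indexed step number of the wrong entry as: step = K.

step = 10

Re-executing:
1. LOAD T3 → mem=1 r[T3]=1 [LOAD]
2. LOAD T0 → mem=1 r[T0]=1 [LOAD]
3. CAS T3 → mem=2 r[T3]=1 [OK]
4. LOAD T2 → mem=2 r[T2]=2 [LOAD]
5. LOAD T1 → mem=2 r[T1]=2 [LOAD]
6. CAS T2 → mem=3 r[T2]=2 [OK]
7. LOAD T3 → mem=3 r[T3]=3 [LOAD]
8. CAS T3 → mem=4 r[T3]=3 [OK]
9. CAS T1 → mem=4 r[T1]=2 [RETRY]
10. CAS T0 → mem=4 r[T0]=1 [RETRY]
Flip is step 10.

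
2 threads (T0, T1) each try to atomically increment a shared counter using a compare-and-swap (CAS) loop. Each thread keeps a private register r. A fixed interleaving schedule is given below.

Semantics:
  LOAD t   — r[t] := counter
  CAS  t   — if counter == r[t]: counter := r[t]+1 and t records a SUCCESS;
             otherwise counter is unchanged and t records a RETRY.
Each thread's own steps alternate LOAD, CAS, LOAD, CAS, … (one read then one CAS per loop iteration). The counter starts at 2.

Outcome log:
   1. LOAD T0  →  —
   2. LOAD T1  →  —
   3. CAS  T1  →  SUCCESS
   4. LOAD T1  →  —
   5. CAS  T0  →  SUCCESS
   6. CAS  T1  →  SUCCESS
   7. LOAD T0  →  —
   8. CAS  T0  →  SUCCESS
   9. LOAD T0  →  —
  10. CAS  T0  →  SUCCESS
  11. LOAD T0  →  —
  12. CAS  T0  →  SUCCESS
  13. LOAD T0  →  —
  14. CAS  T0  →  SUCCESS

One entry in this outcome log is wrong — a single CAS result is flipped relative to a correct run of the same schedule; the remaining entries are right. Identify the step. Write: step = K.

Reference trace:
[1] T0.load  rd  (counter 2, T0.r 2)
[2] T1.load  rd  (counter 2, T1.r 2)
[3] T1.cas  hit  (counter 3, T1.r 2)
[4] T1.load  rd  (counter 3, T1.r 3)
[5] T0.cas  miss  (counter 3, T0.r 2)
[6] T1.cas  hit  (counter 4, T1.r 3)
[7] T0.load  rd  (counter 4, T0.r 4)
[8] T0.cas  hit  (counter 5, T0.r 4)
[9] T0.load  rd  (counter 5, T0.r 5)
[10] T0.cas  hit  (counter 6, T0.r 5)
[11] T0.load  rd  (counter 6, T0.r 6)
[12] T0.cas  hit  (counter 7, T0.r 6)
[13] T0.load  rd  (counter 7, T0.r 7)
[14] T0.cas  hit  (counter 8, T0.r 7)
Flip is step 5.

step = 5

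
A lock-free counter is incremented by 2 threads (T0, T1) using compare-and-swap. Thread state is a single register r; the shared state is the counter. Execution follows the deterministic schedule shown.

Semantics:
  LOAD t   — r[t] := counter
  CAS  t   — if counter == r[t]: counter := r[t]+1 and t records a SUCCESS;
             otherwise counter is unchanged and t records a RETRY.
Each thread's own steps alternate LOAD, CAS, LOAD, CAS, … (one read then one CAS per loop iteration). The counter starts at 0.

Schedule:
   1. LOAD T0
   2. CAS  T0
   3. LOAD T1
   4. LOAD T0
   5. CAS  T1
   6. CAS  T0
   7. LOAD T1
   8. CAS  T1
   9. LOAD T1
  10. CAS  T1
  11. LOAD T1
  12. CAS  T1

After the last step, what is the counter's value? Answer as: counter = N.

counter = 5

#1 T0 reads 0
#2 T0 CAS(0→1) writes; counter now 1
#3 T1 reads 1
#4 T0 reads 1
#5 T1 CAS(1→2) writes; counter now 2
#6 T0 CAS(1→2) fails; counter now 2
#7 T1 reads 2
#8 T1 CAS(2→3) writes; counter now 3
#9 T1 reads 3
#10 T1 CAS(3→4) writes; counter now 4
#11 T1 reads 4
#12 T1 CAS(4→5) writes; counter now 5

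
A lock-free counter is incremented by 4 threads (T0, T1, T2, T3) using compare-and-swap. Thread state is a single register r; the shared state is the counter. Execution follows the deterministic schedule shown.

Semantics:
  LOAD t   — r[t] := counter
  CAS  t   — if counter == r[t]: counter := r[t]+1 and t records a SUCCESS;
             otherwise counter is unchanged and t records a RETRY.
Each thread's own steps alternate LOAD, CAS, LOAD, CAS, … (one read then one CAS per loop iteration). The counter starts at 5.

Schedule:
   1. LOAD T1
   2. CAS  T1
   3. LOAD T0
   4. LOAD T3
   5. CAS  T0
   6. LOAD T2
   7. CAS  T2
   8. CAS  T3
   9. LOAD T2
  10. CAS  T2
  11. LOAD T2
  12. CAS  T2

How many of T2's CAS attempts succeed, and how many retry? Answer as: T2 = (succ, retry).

T2 = (3, 0)

T1 LOAD — after: cnt=5, r=5 — load
T1 CAS — after: cnt=6, r=5 — ok
T0 LOAD — after: cnt=6, r=6 — load
T3 LOAD — after: cnt=6, r=6 — load
T0 CAS — after: cnt=7, r=6 — ok
T2 LOAD — after: cnt=7, r=7 — load
T2 CAS — after: cnt=8, r=7 — ok
T3 CAS — after: cnt=8, r=6 — retry
T2 LOAD — after: cnt=8, r=8 — load
T2 CAS — after: cnt=9, r=8 — ok
T2 LOAD — after: cnt=9, r=9 — load
T2 CAS — after: cnt=10, r=9 — ok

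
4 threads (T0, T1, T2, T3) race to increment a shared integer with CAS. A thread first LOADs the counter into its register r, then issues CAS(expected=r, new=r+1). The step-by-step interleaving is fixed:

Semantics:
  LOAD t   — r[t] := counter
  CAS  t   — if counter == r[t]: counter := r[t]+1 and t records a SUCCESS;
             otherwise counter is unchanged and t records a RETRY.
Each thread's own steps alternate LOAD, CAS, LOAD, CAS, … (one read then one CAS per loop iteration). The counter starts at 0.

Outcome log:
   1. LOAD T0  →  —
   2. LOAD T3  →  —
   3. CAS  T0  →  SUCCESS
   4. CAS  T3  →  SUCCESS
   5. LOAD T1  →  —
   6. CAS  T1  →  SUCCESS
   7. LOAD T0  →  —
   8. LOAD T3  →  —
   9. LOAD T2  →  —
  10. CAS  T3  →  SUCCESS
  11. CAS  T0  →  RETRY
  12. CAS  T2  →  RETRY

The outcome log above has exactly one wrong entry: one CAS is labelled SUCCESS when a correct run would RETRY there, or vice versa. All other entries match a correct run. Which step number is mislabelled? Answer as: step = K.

step = 4

Reference trace:
step 1: T0 LOAD ⇒ load; ctr=0 reg=0
step 2: T3 LOAD ⇒ load; ctr=0 reg=0
step 3: T0 CAS ⇒ ok; ctr=1 reg=0
step 4: T3 CAS ⇒ retry; ctr=1 reg=0
step 5: T1 LOAD ⇒ load; ctr=1 reg=1
step 6: T1 CAS ⇒ ok; ctr=2 reg=1
step 7: T0 LOAD ⇒ load; ctr=2 reg=2
step 8: T3 LOAD ⇒ load; ctr=2 reg=2
step 9: T2 LOAD ⇒ load; ctr=2 reg=2
step 10: T3 CAS ⇒ ok; ctr=3 reg=2
step 11: T0 CAS ⇒ retry; ctr=3 reg=2
step 12: T2 CAS ⇒ retry; ctr=3 reg=2
Log disagrees first at step 4.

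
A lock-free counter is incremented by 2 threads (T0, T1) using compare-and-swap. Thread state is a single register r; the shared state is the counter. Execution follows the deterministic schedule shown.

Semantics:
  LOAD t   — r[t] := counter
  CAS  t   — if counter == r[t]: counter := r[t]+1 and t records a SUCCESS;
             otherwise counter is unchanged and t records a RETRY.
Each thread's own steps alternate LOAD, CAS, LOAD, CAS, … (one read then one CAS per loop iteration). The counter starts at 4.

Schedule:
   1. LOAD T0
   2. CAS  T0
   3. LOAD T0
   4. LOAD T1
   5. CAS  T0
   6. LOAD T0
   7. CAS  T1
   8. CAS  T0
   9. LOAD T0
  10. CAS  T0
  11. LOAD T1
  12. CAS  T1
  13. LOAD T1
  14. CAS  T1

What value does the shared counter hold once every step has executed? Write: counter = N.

counter = 10

step 1: T0 LOAD ⇒ load; ctr=4 reg=4
step 2: T0 CAS ⇒ ok; ctr=5 reg=4
step 3: T0 LOAD ⇒ load; ctr=5 reg=5
step 4: T1 LOAD ⇒ load; ctr=5 reg=5
step 5: T0 CAS ⇒ ok; ctr=6 reg=5
step 6: T0 LOAD ⇒ load; ctr=6 reg=6
step 7: T1 CAS ⇒ retry; ctr=6 reg=5
step 8: T0 CAS ⇒ ok; ctr=7 reg=6
step 9: T0 LOAD ⇒ load; ctr=7 reg=7
step 10: T0 CAS ⇒ ok; ctr=8 reg=7
step 11: T1 LOAD ⇒ load; ctr=8 reg=8
step 12: T1 CAS ⇒ ok; ctr=9 reg=8
step 13: T1 LOAD ⇒ load; ctr=9 reg=9
step 14: T1 CAS ⇒ ok; ctr=10 reg=9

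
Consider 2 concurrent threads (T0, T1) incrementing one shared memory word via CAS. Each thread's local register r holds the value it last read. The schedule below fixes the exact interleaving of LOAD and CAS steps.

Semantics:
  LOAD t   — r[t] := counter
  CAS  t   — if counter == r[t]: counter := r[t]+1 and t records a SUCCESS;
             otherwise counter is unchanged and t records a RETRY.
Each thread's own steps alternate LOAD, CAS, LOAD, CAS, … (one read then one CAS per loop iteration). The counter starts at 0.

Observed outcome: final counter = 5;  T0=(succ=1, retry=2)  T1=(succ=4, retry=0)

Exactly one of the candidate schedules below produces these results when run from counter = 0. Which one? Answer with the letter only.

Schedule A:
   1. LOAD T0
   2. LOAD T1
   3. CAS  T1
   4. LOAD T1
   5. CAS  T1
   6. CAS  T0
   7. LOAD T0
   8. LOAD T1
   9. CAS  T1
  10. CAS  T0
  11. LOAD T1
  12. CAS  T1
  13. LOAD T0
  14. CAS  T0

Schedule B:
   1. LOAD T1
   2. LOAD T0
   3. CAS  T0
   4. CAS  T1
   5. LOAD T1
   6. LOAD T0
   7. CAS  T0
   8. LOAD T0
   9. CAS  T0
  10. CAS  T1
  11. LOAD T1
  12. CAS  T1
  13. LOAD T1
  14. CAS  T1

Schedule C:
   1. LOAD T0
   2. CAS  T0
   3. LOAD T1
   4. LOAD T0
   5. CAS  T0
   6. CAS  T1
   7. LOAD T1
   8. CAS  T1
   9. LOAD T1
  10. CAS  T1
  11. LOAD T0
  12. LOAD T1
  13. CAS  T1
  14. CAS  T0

A

Simulating candidate A:
#1 T0 reads 0
#2 T1 reads 0
#3 T1 CAS(0→1) writes; counter now 1
#4 T1 reads 1
#5 T1 CAS(1→2) writes; counter now 2
#6 T0 CAS(0→1) fails; counter now 2
#7 T0 reads 2
#8 T1 reads 2
#9 T1 CAS(2→3) writes; counter now 3
#10 T0 CAS(2→3) fails; counter now 3
#11 T1 reads 3
#12 T1 CAS(3→4) writes; counter now 4
#13 T0 reads 4
#14 T0 CAS(4→5) writes; counter now 5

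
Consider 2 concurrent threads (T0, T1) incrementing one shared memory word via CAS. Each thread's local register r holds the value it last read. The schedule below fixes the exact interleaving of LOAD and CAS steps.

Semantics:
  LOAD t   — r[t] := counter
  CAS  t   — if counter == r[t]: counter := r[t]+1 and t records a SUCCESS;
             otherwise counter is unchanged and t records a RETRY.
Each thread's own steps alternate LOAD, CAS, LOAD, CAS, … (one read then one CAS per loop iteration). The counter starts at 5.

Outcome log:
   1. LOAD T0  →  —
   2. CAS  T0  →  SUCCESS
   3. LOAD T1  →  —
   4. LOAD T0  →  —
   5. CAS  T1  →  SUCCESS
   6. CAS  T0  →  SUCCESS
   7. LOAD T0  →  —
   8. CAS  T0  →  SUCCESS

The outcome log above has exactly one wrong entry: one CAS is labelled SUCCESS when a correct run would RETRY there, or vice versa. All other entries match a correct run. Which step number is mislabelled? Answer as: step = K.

step = 6

Reference trace:
   1) LOAD T0:  M=5  r_T0=5
   2) CAS  T0:  M=6  r_T0=5 ✓
   3) LOAD T1:  M=6  r_T1=6
   4) LOAD T0:  M=6  r_T0=6
   5) CAS  T1:  M=7  r_T1=6 ✓
   6) CAS  T0:  M=7  r_T0=6 ✗
   7) LOAD T0:  M=7  r_T0=7
   8) CAS  T0:  M=8  r_T0=7 ✓
Log disagrees first at step 6.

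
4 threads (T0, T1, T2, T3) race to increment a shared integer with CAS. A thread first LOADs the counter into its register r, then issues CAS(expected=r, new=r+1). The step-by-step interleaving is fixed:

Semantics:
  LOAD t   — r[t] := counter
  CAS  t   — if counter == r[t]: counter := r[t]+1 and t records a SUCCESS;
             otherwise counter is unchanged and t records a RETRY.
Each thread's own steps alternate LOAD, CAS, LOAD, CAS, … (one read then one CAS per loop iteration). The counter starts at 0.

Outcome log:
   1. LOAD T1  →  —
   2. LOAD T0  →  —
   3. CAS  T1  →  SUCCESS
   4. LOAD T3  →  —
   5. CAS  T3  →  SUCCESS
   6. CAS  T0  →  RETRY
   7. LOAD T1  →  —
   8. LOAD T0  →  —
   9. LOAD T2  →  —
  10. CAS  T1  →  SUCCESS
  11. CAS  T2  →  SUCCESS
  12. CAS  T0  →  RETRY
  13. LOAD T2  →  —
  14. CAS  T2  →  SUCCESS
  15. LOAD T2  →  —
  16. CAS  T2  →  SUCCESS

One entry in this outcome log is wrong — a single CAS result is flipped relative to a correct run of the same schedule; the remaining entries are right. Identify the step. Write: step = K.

Reference trace:
T1 LOAD — after: cnt=0, r=0 — load
T0 LOAD — after: cnt=0, r=0 — load
T1 CAS — after: cnt=1, r=0 — ok
T3 LOAD — after: cnt=1, r=1 — load
T3 CAS — after: cnt=2, r=1 — ok
T0 CAS — after: cnt=2, r=0 — retry
T1 LOAD — after: cnt=2, r=2 — load
T0 LOAD — after: cnt=2, r=2 — load
T2 LOAD — after: cnt=2, r=2 — load
T1 CAS — after: cnt=3, r=2 — ok
T2 CAS — after: cnt=3, r=2 — retry
T0 CAS — after: cnt=3, r=2 — retry
T2 LOAD — after: cnt=3, r=3 — load
T2 CAS — after: cnt=4, r=3 — ok
T2 LOAD — after: cnt=4, r=4 — load
T2 CAS — after: cnt=5, r=4 — ok
Flip is step 11.

step = 11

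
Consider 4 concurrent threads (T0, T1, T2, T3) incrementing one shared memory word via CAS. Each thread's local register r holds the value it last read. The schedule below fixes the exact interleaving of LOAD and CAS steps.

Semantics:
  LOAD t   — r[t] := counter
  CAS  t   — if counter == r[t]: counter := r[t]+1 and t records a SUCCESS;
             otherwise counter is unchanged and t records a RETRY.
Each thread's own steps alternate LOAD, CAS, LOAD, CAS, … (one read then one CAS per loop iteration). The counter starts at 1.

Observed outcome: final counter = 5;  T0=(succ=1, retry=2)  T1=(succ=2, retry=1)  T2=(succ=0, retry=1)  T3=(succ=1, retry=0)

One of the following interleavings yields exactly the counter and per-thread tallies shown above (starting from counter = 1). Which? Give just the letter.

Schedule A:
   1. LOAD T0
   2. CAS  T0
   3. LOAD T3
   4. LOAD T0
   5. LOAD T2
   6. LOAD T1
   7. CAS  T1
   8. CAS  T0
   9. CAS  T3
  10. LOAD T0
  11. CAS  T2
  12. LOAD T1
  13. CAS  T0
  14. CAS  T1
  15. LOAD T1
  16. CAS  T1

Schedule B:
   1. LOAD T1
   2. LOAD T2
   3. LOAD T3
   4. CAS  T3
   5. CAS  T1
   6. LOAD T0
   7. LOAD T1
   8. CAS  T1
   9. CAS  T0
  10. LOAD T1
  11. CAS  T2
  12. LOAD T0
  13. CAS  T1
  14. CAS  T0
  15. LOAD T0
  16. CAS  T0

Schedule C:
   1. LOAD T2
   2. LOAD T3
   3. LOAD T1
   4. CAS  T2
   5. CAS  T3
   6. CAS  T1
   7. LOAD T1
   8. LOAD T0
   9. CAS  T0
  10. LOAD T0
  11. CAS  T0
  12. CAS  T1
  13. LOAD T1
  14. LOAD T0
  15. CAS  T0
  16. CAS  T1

Simulating candidate B:
#1 T1 reads 1
#2 T2 reads 1
#3 T3 reads 1
#4 T3 CAS(1→2) writes; counter now 2
#5 T1 CAS(1→2) fails; counter now 2
#6 T0 reads 2
#7 T1 reads 2
#8 T1 CAS(2→3) writes; counter now 3
#9 T0 CAS(2→3) fails; counter now 3
#10 T1 reads 3
#11 T2 CAS(1→2) fails; counter now 3
#12 T0 reads 3
#13 T1 CAS(3→4) writes; counter now 4
#14 T0 CAS(3→4) fails; counter now 4
#15 T0 reads 4
#16 T0 CAS(4→5) writes; counter now 5

B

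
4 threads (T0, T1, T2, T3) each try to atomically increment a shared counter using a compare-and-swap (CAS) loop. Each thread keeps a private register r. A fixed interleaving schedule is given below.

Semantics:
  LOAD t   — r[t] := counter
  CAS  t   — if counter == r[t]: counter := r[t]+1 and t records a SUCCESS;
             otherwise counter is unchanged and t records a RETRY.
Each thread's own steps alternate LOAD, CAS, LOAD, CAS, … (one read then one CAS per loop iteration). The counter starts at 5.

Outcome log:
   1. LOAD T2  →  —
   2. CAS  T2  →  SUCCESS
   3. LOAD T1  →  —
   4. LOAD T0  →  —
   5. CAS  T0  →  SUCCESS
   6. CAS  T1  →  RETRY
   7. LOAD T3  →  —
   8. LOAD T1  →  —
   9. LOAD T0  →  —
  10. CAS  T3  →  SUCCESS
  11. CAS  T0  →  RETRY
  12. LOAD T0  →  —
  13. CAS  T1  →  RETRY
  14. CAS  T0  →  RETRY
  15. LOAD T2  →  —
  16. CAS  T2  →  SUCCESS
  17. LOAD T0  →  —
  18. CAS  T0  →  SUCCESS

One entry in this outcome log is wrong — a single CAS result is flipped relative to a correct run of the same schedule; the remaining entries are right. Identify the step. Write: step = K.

step = 14

Correct run:
   1) LOAD T2:  M=5  r_T2=5
   2) CAS  T2:  M=6  r_T2=5 ✓
   3) LOAD T1:  M=6  r_T1=6
   4) LOAD T0:  M=6  r_T0=6
   5) CAS  T0:  M=7  r_T0=6 ✓
   6) CAS  T1:  M=7  r_T1=6 ✗
   7) LOAD T3:  M=7  r_T3=7
   8) LOAD T1:  M=7  r_T1=7
   9) LOAD T0:  M=7  r_T0=7
  10) CAS  T3:  M=8  r_T3=7 ✓
  11) CAS  T0:  M=8  r_T0=7 ✗
  12) LOAD T0:  M=8  r_T0=8
  13) CAS  T1:  M=8  r_T1=7 ✗
  14) CAS  T0:  M=9  r_T0=8 ✓
  15) LOAD T2:  M=9  r_T2=9
  16) CAS  T2:  M=10  r_T2=9 ✓
  17) LOAD T0:  M=10  r_T0=10
  18) CAS  T0:  M=11  r_T0=10 ✓
Log disagrees first at step 14.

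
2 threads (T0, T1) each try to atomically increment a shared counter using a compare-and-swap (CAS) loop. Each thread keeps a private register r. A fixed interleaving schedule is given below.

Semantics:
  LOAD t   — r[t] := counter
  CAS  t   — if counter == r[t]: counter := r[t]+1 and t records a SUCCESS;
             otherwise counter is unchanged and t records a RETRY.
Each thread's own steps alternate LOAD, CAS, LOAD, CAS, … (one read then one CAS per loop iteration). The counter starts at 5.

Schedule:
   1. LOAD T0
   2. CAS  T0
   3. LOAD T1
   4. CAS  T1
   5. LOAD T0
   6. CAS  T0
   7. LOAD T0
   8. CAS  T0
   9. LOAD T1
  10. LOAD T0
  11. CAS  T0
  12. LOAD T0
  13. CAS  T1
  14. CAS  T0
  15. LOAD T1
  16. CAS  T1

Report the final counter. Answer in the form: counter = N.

counter = 12

T0 LOAD — after: cnt=5, r=5 — load
T0 CAS — after: cnt=6, r=5 — ok
T1 LOAD — after: cnt=6, r=6 — load
T1 CAS — after: cnt=7, r=6 — ok
T0 LOAD — after: cnt=7, r=7 — load
T0 CAS — after: cnt=8, r=7 — ok
T0 LOAD — after: cnt=8, r=8 — load
T0 CAS — after: cnt=9, r=8 — ok
T1 LOAD — after: cnt=9, r=9 — load
T0 LOAD — after: cnt=9, r=9 — load
T0 CAS — after: cnt=10, r=9 — ok
T0 LOAD — after: cnt=10, r=10 — load
T1 CAS — after: cnt=10, r=9 — retry
T0 CAS — after: cnt=11, r=10 — ok
T1 LOAD — after: cnt=11, r=11 — load
T1 CAS — after: cnt=12, r=11 — ok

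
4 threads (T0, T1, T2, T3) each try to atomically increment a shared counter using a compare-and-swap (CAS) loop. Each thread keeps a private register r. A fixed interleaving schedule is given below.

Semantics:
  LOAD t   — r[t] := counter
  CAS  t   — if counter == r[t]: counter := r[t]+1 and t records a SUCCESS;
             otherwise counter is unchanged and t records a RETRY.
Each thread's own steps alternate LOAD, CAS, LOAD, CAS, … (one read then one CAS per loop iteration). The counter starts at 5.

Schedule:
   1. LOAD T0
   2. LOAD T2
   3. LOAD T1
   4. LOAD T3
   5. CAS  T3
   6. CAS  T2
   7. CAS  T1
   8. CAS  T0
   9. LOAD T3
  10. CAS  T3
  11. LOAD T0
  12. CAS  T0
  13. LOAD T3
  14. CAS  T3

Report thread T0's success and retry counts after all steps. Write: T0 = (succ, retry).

1. LOAD T0 → mem=5 r[T0]=5 [LOAD]
2. LOAD T2 → mem=5 r[T2]=5 [LOAD]
3. LOAD T1 → mem=5 r[T1]=5 [LOAD]
4. LOAD T3 → mem=5 r[T3]=5 [LOAD]
5. CAS T3 → mem=6 r[T3]=5 [OK]
6. CAS T2 → mem=6 r[T2]=5 [RETRY]
7. CAS T1 → mem=6 r[T1]=5 [RETRY]
8. CAS T0 → mem=6 r[T0]=5 [RETRY]
9. LOAD T3 → mem=6 r[T3]=6 [LOAD]
10. CAS T3 → mem=7 r[T3]=6 [OK]
11. LOAD T0 → mem=7 r[T0]=7 [LOAD]
12. CAS T0 → mem=8 r[T0]=7 [OK]
13. LOAD T3 → mem=8 r[T3]=8 [LOAD]
14. CAS T3 → mem=9 r[T3]=8 [OK]

T0 = (1, 1)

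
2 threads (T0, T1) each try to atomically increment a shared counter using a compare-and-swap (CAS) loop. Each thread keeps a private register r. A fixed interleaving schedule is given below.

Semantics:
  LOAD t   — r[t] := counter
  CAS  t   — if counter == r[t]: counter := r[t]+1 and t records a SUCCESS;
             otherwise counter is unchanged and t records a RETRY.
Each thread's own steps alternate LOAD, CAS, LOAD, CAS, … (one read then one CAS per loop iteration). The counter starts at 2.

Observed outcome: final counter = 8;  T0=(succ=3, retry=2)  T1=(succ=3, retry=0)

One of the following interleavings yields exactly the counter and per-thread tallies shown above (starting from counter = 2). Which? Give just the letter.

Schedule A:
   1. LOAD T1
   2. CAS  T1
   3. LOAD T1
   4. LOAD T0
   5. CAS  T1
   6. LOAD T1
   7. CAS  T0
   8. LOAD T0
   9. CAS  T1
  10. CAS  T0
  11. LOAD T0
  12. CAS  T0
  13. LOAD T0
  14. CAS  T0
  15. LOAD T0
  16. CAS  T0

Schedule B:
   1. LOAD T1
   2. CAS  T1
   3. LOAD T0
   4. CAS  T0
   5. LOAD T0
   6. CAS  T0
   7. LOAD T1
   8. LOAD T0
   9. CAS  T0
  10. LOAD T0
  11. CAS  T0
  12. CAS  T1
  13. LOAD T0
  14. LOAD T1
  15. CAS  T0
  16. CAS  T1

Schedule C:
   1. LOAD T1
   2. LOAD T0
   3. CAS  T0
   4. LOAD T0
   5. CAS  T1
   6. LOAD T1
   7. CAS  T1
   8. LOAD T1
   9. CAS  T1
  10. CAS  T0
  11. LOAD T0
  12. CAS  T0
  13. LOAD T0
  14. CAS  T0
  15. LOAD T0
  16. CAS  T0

A

Run A:
   1) LOAD T1:  M=2  r_T1=2
   2) CAS  T1:  M=3  r_T1=2 ✓
   3) LOAD T1:  M=3  r_T1=3
   4) LOAD T0:  M=3  r_T0=3
   5) CAS  T1:  M=4  r_T1=3 ✓
   6) LOAD T1:  M=4  r_T1=4
   7) CAS  T0:  M=4  r_T0=3 ✗
   8) LOAD T0:  M=4  r_T0=4
   9) CAS  T1:  M=5  r_T1=4 ✓
  10) CAS  T0:  M=5  r_T0=4 ✗
  11) LOAD T0:  M=5  r_T0=5
  12) CAS  T0:  M=6  r_T0=5 ✓
  13) LOAD T0:  M=6  r_T0=6
  14) CAS  T0:  M=7  r_T0=6 ✓
  15) LOAD T0:  M=7  r_T0=7
  16) CAS  T0:  M=8  r_T0=7 ✓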